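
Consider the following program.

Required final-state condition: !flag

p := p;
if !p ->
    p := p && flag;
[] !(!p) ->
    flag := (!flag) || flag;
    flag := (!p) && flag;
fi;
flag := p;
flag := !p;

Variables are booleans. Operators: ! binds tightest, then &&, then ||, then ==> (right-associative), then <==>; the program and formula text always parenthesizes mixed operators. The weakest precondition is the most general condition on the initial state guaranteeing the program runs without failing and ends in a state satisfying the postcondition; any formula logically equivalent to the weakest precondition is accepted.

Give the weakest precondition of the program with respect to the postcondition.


Working backward. After the program, !flag must hold.
Before flag := !p: p
Before flag := p: p
Then branch requires p && flag; else branch requires p.
Before the if: (!p) ==> (p && flag)
Before p := p: (!p) ==> (p && flag)
Answer: WP = (!p) ==> (p && flag)


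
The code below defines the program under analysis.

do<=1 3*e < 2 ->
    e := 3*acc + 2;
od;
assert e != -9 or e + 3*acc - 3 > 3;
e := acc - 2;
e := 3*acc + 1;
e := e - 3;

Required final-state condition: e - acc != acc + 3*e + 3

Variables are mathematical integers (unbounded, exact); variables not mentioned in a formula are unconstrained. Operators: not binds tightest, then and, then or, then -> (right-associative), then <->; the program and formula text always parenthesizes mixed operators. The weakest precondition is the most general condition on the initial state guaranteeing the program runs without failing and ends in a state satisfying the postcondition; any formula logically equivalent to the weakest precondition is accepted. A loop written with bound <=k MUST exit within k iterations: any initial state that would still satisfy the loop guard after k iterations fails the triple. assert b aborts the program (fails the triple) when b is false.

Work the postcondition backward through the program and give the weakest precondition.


Working backward. After the program, the postcondition e - acc != acc + 3*e + 3 must hold; in canonical form it is 2*acc + 2*e != -3.
Before e := e - 3: 2*acc + 2*e != 3
Before e := 3*acc + 1: 8*acc != 1
Before e := acc - 2: 8*acc != 1
Before assert e != -9 or e + 3*acc - 3 > 3: (e != -9 or 3*acc + e > 6) and 8*acc != 1
Before the loop (bound <=1), unroll the exhaustion recursion (WP_0 = exit-now case; WP_j = one more guarded iteration, up to j = 1):
  WP_0: (not (3*e < 2)) and (e != -9 or 3*acc + e > 6) and 8*acc != 1
  WP_1: (3*e < 2 -> ((not (9*acc < -4)) and (3*acc != -11 or 6*acc > 4) and 8*acc != 1)) and ((not (3*e < 2)) -> ((e != -9 or 3*acc + e > 6) and 8*acc != 1))
So before the loop: (3*e < 2 -> ((not (9*acc < -4)) and (3*acc != -11 or 6*acc > 4) and 8*acc != 1)) and ((not (3*e < 2)) -> ((e != -9 or 3*acc + e > 6) and 8*acc != 1))
Answer: WP = (3*e < 2 -> ((not (9*acc < -4)) and (3*acc != -11 or 6*acc > 4) and 8*acc != 1)) and ((not (3*e < 2)) -> ((e != -9 or 3*acc + e > 6) and 8*acc != 1))


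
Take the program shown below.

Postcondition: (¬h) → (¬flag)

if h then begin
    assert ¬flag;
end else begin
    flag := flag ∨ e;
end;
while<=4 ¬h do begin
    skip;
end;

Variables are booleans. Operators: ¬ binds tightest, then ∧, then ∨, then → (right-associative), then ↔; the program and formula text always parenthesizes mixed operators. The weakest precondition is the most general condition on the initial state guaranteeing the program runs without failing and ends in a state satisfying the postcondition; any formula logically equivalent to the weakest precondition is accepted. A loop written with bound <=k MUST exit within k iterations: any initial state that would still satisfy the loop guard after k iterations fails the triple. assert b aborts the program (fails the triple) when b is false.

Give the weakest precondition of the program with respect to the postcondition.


Working backward. After the program, (¬h) → (¬flag) must hold.
Before the loop (bound <=4), unroll the exhaustion recursion (WP_0 = exit-now case; WP_j = one more guarded iteration, up to j = 4):
  WP_0: h ∧ ((¬h) → (¬flag))
  WP_1: ((¬h) → (h ∧ ((¬h) → (¬flag)))) ∧ (h → ((¬h) → (¬flag)))
  WP_2: ((¬h) → (((¬h) → (h ∧ ((¬h) → (¬flag)))) ∧ (h → ((¬h) → (¬flag))))) ∧ (h → ((¬h) → (¬flag)))
  WP_3: ((¬h) → (((¬h) → (((¬h) → (h ∧ ((¬h) → (¬flag)))) ∧ (h → ((¬h) → (¬flag))))) ∧ (h → ((¬h) → (¬flag))))) ∧ (h → ((¬h) → (¬flag)))
  WP_4: ((¬h) → (((¬h) → (((¬h) → (((¬h) → (h ∧ ((¬h) → (¬flag)))) ∧ (h → ((¬h) → (¬flag))))) ∧ (h → ((¬h) → (¬flag))))) ∧ (h → ((¬h) → (¬flag))))) ∧ (h → ((¬h) → (¬flag)))
So before the loop: ((¬h) → (((¬h) → (((¬h) → (((¬h) → (h ∧ ((¬h) → (¬flag)))) ∧ (h → ((¬h) → (¬flag))))) ∧ (h → ((¬h) → (¬flag))))) ∧ (h → ((¬h) → (¬flag))))) ∧ (h → ((¬h) → (¬flag)))
Then branch requires (¬flag) ∧ ((¬h) → (((¬h) → (((¬h) → (((¬h) → (h ∧ ((¬h) → (¬flag)))) ∧ (h → ((¬h) → (¬flag))))) ∧ (h → ((¬h) → (¬flag))))) ∧ (h → ((¬h) → (¬flag))))) ∧ (h → ((¬h) → (¬flag))); else branch requires ((¬h) → (((¬h) → (((¬h) → (((¬h) → (h ∧ ((¬h) → (¬(flag ∨ e))))) ∧ (h → ((¬h) → (¬(flag ∨ e)))))) ∧ (h → ((¬h) → (¬(flag ∨ e)))))) ∧ (h → ((¬h) → (¬(flag ∨ e)))))) ∧ (h → ((¬h) → (¬(flag ∨ e)))).
Before the if: (h → ((¬flag) ∧ ((¬h) → (((¬h) → (((¬h) → (((¬h) → (h ∧ ((¬h) → (¬flag)))) ∧ (h → ((¬h) → (¬flag))))) ∧ (h → ((¬h) → (¬flag))))) ∧ (h → ((¬h) → (¬flag))))) ∧ (h → ((¬h) → (¬flag))))) ∧ ((¬h) → (((¬h) → (((¬h) → (((¬h) → (((¬h) → (h ∧ ((¬h) → (¬(flag ∨ e))))) ∧ (h → ((¬h) → (¬(flag ∨ e)))))) ∧ (h → ((¬h) → (¬(flag ∨ e)))))) ∧ (h → ((¬h) → (¬(flag ∨ e)))))) ∧ (h → ((¬h) → (¬(flag ∨ e))))))
Answer: WP = (h → ((¬flag) ∧ ((¬h) → (((¬h) → (((¬h) → (((¬h) → (h ∧ ((¬h) → (¬flag)))) ∧ (h → ((¬h) → (¬flag))))) ∧ (h → ((¬h) → (¬flag))))) ∧ (h → ((¬h) → (¬flag))))) ∧ (h → ((¬h) → (¬flag))))) ∧ ((¬h) → (((¬h) → (((¬h) → (((¬h) → (((¬h) → (h ∧ ((¬h) → (¬(flag ∨ e))))) ∧ (h → ((¬h) → (¬(flag ∨ e)))))) ∧ (h → ((¬h) → (¬(flag ∨ e)))))) ∧ (h → ((¬h) → (¬(flag ∨ e)))))) ∧ (h → ((¬h) → (¬(flag ∨ e))))))


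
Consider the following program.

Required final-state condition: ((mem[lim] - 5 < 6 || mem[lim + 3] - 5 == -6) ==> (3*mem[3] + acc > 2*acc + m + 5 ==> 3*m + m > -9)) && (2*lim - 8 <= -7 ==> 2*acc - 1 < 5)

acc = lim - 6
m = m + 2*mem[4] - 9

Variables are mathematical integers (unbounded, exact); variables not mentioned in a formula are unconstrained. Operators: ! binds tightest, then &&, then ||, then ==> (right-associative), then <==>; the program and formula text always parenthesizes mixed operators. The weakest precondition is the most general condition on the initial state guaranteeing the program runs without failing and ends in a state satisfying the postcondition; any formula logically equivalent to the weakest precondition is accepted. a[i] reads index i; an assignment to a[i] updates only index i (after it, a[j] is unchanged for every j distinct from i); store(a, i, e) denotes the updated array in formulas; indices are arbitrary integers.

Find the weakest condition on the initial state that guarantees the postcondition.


Working backward. After the program, the postcondition ((mem[lim] - 5 < 6 || mem[lim + 3] - 5 == -6) ==> (3*mem[3] + acc > 2*acc + m + 5 ==> 3*m + m > -9)) && (2*lim - 8 <= -7 ==> 2*acc - 1 < 5) must hold; in canonical form it is ((mem[lim] < 11 || mem[lim + 3] == -1) ==> (3*mem[3] > acc + m + 5 ==> 4*m > -9)) && (2*lim <= 1 ==> 2*acc < 6).
Before m := m + 2*mem[4] - 9: ((mem[lim] < 11 || mem[lim + 3] == -1) ==> (3*mem[3] > 2*mem[4] + acc + m - 4 ==> 8*mem[4] + 4*m > 27)) && (2*lim <= 1 ==> 2*acc < 6)
Before acc := lim - 6: ((mem[lim] < 11 || mem[lim + 3] == -1) ==> (3*mem[3] > 2*mem[4] + lim + m - 10 ==> 8*mem[4] + 4*m > 27)) && (2*lim <= 1 ==> 2*lim < 18)
Answer: WP = ((mem[lim] < 11 || mem[lim + 3] == -1) ==> (3*mem[3] > 2*mem[4] + lim + m - 10 ==> 8*mem[4] + 4*m > 27)) && (2*lim <= 1 ==> 2*lim < 18)


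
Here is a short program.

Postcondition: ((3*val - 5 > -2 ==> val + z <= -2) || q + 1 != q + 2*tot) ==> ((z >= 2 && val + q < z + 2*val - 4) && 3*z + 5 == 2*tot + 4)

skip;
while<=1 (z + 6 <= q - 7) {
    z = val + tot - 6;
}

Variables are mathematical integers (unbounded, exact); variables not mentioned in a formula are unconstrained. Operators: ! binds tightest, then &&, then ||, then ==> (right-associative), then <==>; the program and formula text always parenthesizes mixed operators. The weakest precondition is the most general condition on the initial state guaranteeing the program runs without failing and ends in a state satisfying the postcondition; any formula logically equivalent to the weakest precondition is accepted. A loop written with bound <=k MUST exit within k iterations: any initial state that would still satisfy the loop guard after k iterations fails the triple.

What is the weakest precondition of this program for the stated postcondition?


Working backward. After the program, the postcondition ((3*val - 5 > -2 ==> val + z <= -2) || q + 1 != q + 2*tot) ==> ((z >= 2 && val + q < z + 2*val - 4) && 3*z + 5 == 2*tot + 4) must hold; in canonical form it is ((3*val > 3 ==> val + z <= -2) || 2*tot != 1) ==> (z >= 2 && q < val + z - 4 && 3*z == 2*tot - 1).
Before the loop (bound <=1), unroll the exhaustion recursion (WP_0 = exit-now case; WP_j = one more guarded iteration, up to j = 1):
  WP_0: (!(z <= q - 13)) && (((3*val > 3 ==> val + z <= -2) || 2*tot != 1) ==> (z >= 2 && q < val + z - 4 && 3*z == 2*tot - 1))
  WP_1: (z <= q - 13 ==> ((!(tot + val <= q - 7)) && (((3*val > 3 ==> tot + 2*val <= 4) || 2*tot != 1) ==> (tot + val >= 8 && q < tot + 2*val - 10 && tot + 3*val == 17)))) && ((!(z <= q - 13)) ==> (((3*val > 3 ==> val + z <= -2) || 2*tot != 1) ==> (z >= 2 && q < val + z - 4 && 3*z == 2*tot - 1)))
So before the loop: (z <= q - 13 ==> ((!(tot + val <= q - 7)) && (((3*val > 3 ==> tot + 2*val <= 4) || 2*tot != 1) ==> (tot + val >= 8 && q < tot + 2*val - 10 && tot + 3*val == 17)))) && ((!(z <= q - 13)) ==> (((3*val > 3 ==> val + z <= -2) || 2*tot != 1) ==> (z >= 2 && q < val + z - 4 && 3*z == 2*tot - 1)))
Before skip: (z <= q - 13 ==> ((!(tot + val <= q - 7)) && (((3*val > 3 ==> tot + 2*val <= 4) || 2*tot != 1) ==> (tot + val >= 8 && q < tot + 2*val - 10 && tot + 3*val == 17)))) && ((!(z <= q - 13)) ==> (((3*val > 3 ==> val + z <= -2) || 2*tot != 1) ==> (z >= 2 && q < val + z - 4 && 3*z == 2*tot - 1)))
Answer: WP = (z <= q - 13 ==> ((!(tot + val <= q - 7)) && (((3*val > 3 ==> tot + 2*val <= 4) || 2*tot != 1) ==> (tot + val >= 8 && q < tot + 2*val - 10 && tot + 3*val == 17)))) && ((!(z <= q - 13)) ==> (((3*val > 3 ==> val + z <= -2) || 2*tot != 1) ==> (z >= 2 && q < val + z - 4 && 3*z == 2*tot - 1)))


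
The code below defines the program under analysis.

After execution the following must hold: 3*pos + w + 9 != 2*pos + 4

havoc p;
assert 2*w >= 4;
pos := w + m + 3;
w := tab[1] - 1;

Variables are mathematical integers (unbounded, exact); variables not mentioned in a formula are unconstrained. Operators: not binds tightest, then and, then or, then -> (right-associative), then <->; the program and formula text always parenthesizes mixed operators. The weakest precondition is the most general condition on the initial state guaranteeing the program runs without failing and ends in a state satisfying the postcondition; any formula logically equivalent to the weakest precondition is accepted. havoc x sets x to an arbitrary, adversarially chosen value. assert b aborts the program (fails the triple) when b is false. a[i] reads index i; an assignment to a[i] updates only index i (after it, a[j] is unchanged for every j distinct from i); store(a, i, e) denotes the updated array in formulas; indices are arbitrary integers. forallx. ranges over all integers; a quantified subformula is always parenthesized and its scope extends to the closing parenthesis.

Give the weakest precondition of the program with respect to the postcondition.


Working backward. After the program, the postcondition 3*pos + w + 9 != 2*pos + 4 must hold; in canonical form it is pos + w != -5.
Before w := tab[1] - 1: tab[1] + pos != -4
Before pos := w + m + 3: tab[1] + m + w != -7
Before assert 2*w >= 4: 2*w >= 4 and tab[1] + m + w != -7
Before havoc p: 2*w >= 4 and tab[1] + m + w != -7
Answer: WP = 2*w >= 4 and tab[1] + m + w != -7


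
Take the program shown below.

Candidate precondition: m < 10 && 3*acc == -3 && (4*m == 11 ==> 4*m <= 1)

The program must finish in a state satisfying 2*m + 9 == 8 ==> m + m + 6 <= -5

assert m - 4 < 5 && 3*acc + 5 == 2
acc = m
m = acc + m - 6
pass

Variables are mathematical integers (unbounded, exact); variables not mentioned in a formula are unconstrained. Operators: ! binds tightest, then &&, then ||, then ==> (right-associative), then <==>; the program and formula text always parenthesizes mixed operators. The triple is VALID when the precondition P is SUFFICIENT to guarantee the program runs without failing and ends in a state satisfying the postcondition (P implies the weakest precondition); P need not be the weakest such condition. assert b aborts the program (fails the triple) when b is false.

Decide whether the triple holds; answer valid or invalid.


Working backward. After the program, the postcondition 2*m + 9 == 8 ==> m + m + 6 <= -5 must hold; in canonical form it is 2*m == -1 ==> 2*m <= -11.
Before skip: 2*m == -1 ==> 2*m <= -11
Before m := acc + m - 6: 2*acc + 2*m == 11 ==> 2*acc + 2*m <= 1
Before acc := m: 4*m == 11 ==> 4*m <= 1
Before assert m - 4 < 5 && 3*acc + 5 == 2: m < 9 && 3*acc == -3 && (4*m == 11 ==> 4*m <= 1)
The weakest precondition is m < 9 && 3*acc == -3 && (4*m == 11 ==> 4*m <= 1).
Check whether m < 10 && 3*acc == -3 && (4*m == 11 ==> 4*m <= 1) implies it.
Countermodel: at the initial state acc = -1, m = 9, the precondition holds but the weakest precondition fails.
Answer: invalid


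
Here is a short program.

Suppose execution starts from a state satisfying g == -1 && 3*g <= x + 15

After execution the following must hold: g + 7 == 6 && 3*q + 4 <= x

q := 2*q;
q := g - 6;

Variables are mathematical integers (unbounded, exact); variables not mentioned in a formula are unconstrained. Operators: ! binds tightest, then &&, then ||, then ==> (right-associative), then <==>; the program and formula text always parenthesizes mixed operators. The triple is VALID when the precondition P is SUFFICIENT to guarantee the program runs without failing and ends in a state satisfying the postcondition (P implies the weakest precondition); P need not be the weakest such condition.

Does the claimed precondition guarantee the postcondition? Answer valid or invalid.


Working backward. After the program, the postcondition g + 7 == 6 && 3*q + 4 <= x must hold; in canonical form it is g == -1 && 3*q <= x - 4.
Before q := g - 6: g == -1 && 3*g <= x + 14
Before q := 2*q: g == -1 && 3*g <= x + 14
The weakest precondition is g == -1 && 3*g <= x + 14.
Check whether g == -1 && 3*g <= x + 15 implies it.
Countermodel: at the initial state g = -1, x = -18, the precondition holds but the weakest precondition fails.
Answer: invalid


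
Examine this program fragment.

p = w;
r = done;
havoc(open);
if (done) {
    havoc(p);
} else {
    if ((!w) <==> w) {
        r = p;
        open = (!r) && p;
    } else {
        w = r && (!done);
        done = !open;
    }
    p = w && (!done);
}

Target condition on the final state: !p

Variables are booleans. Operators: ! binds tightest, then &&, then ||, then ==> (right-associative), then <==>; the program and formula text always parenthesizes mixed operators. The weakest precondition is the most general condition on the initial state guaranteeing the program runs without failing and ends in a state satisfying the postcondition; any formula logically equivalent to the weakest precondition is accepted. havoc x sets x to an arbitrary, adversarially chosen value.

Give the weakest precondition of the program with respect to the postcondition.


Working backward. After the program, !p must hold.
Then branch requires false; else branch requires (((!w) <==> w) ==> (!(w && (!done)))) && ((!((!w) <==> w)) ==> (!(r && (!done) && open))).
Before the if: (!done) && ((!done) ==> ((((!w) <==> w) ==> (!(w && (!done)))) && ((!((!w) <==> w)) ==> (!(r && (!done) && open)))))
Before havoc open: (!done) && ((!done) ==> ((((!w) <==> w) ==> (!(w && (!done)))) && ((!((!w) <==> w)) ==> (!(r && (!done)))))) && ((!done) ==> (((!w) <==> w) ==> (!(w && (!done)))))
Before r := done: (!done) && ((!done) ==> (((!w) <==> w) ==> (!(w && (!done)))))
Before p := w: (!done) && ((!done) ==> (((!w) <==> w) ==> (!(w && (!done)))))
Answer: WP = (!done) && ((!done) ==> (((!w) <==> w) ==> (!(w && (!done)))))


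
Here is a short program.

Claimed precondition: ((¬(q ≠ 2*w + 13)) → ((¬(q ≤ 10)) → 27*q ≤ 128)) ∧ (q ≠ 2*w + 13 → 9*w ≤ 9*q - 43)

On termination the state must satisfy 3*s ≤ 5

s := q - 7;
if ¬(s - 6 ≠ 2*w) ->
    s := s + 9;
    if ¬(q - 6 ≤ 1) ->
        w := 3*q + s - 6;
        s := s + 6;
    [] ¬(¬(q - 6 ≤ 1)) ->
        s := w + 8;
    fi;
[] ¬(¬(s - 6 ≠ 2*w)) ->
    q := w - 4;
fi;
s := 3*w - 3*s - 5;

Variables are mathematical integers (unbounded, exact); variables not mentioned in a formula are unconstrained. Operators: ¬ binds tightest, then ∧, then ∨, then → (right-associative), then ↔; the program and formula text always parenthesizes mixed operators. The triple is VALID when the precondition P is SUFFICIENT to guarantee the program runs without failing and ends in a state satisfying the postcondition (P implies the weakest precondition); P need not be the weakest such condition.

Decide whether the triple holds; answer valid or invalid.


Working backward. After the program, 3*s ≤ 5 must hold.
Before s := 3*w - 3*s - 5: 9*w ≤ 9*s + 20
Then branch requires (¬(q ≤ 7)) → 27*q ≤ 128; else branch requires 9*w ≤ 9*s + 20.
Before the if: ((¬(s ≠ 2*w + 6)) → ((¬(q ≤ 7)) → 27*q ≤ 128)) ∧ (s ≠ 2*w + 6 → 9*w ≤ 9*s + 20)
Before s := q - 7: ((¬(q ≠ 2*w + 13)) → ((¬(q ≤ 7)) → 27*q ≤ 128)) ∧ (q ≠ 2*w + 13 → 9*w ≤ 9*q - 43)
The weakest precondition is ((¬(q ≠ 2*w + 13)) → ((¬(q ≤ 7)) → 27*q ≤ 128)) ∧ (q ≠ 2*w + 13 → 9*w ≤ 9*q - 43).
Check whether ((¬(q ≠ 2*w + 13)) → ((¬(q ≤ 10)) → 27*q ≤ 128)) ∧ (q ≠ 2*w + 13 → 9*w ≤ 9*q - 43) implies it.
Countermodel: at the initial state q = 9, w = -2, the precondition holds but the weakest precondition fails.
Answer: invalid


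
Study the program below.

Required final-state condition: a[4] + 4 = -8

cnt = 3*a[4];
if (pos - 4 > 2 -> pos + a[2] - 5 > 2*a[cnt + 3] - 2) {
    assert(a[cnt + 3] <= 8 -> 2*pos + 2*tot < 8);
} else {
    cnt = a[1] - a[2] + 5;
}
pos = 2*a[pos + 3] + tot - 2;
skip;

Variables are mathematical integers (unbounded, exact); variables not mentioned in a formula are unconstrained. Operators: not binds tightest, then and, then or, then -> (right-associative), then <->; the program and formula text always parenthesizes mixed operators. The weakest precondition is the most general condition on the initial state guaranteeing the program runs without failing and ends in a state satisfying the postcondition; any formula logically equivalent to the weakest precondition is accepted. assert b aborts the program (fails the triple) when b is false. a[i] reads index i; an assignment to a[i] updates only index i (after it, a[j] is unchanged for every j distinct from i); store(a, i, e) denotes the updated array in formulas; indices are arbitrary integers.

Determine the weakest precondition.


Working backward. After the program, the postcondition a[4] + 4 = -8 must hold; in canonical form it is a[4] = -12.
Before skip: a[4] = -12
Before pos := 2*a[pos + 3] + tot - 2: a[4] = -12
Then branch requires (a[cnt + 3] <= 8 -> 2*pos + 2*tot < 8) and a[4] = -12; else branch requires a[4] = -12.
Before the if: ((pos > 6 -> a[2] + pos > 2*a[cnt + 3] + 3) -> ((a[cnt + 3] <= 8 -> 2*pos + 2*tot < 8) and a[4] = -12)) and ((not (pos > 6 -> a[2] + pos > 2*a[cnt + 3] + 3)) -> a[4] = -12)
Before cnt := 3*a[4]: ((pos > 6 -> a[2] + pos > 2*a[3*a[4] + 3] + 3) -> ((a[3*a[4] + 3] <= 8 -> 2*pos + 2*tot < 8) and a[4] = -12)) and ((not (pos > 6 -> a[2] + pos > 2*a[3*a[4] + 3] + 3)) -> a[4] = -12)
Answer: WP = ((pos > 6 -> a[2] + pos > 2*a[3*a[4] + 3] + 3) -> ((a[3*a[4] + 3] <= 8 -> 2*pos + 2*tot < 8) and a[4] = -12)) and ((not (pos > 6 -> a[2] + pos > 2*a[3*a[4] + 3] + 3)) -> a[4] = -12)


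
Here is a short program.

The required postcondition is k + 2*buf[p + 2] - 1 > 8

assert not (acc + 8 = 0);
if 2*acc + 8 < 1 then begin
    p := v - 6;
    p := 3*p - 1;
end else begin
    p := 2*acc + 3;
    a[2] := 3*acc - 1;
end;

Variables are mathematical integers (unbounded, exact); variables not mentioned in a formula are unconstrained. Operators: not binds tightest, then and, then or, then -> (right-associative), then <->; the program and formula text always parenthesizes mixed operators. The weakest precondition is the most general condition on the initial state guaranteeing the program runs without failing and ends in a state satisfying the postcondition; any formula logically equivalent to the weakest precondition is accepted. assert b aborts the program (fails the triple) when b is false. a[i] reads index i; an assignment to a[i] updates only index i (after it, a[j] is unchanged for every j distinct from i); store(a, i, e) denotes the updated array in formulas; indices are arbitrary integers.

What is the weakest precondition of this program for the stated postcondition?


Working backward. After the program, the postcondition k + 2*buf[p + 2] - 1 > 8 must hold; in canonical form it is 2*buf[p + 2] + k > 9.
Then branch requires 2*buf[3*v - 17] + k > 9; else branch requires 2*buf[2*acc + 5] + k > 9.
Before the if: (2*acc < -7 -> 2*buf[3*v - 17] + k > 9) and ((not (2*acc < -7)) -> 2*buf[2*acc + 5] + k > 9)
Before assert not (acc + 8 = 0): (not (acc = -8)) and (2*acc < -7 -> 2*buf[3*v - 17] + k > 9) and ((not (2*acc < -7)) -> 2*buf[2*acc + 5] + k > 9)
Answer: WP = (not (acc = -8)) and (2*acc < -7 -> 2*buf[3*v - 17] + k > 9) and ((not (2*acc < -7)) -> 2*buf[2*acc + 5] + k > 9)


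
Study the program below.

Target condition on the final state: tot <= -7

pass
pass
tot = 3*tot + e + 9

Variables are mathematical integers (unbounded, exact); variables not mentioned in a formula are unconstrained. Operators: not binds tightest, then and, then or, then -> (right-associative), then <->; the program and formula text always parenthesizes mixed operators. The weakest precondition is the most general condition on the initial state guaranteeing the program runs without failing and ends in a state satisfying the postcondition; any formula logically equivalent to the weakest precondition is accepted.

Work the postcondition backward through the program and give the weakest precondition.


Working backward. After the program, tot <= -7 must hold.
Before tot := 3*tot + e + 9: e + 3*tot <= -16
Before skip: e + 3*tot <= -16
Before skip: e + 3*tot <= -16
Answer: WP = e + 3*tot <= -16


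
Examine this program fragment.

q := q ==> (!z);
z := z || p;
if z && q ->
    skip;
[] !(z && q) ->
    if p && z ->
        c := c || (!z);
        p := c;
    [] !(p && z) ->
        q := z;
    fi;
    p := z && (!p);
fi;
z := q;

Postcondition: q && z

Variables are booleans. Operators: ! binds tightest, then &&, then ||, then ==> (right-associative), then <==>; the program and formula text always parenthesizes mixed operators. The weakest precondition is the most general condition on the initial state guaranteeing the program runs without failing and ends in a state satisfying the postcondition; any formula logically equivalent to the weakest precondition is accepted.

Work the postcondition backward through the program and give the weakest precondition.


Working backward. After the program, q && z must hold.
Before z := q: q
Then branch requires q; else branch requires ((p && z) ==> q) && ((!(p && z)) ==> z).
Before the if: ((z && q) ==> q) && ((!(z && q)) ==> (((p && z) ==> q) && ((!(p && z)) ==> z)))
Before z := z || p: (((z || p) && q) ==> q) && ((!((z || p) && q)) ==> (((p && (z || p)) ==> q) && ((!(p && (z || p))) ==> (z || p))))
Before q := q ==> (!z): (((z || p) && (q ==> (!z))) ==> (q ==> (!z))) && ((!((z || p) && (q ==> (!z)))) ==> (((p && (z || p)) ==> (q ==> (!z))) && ((!(p && (z || p))) ==> (z || p))))
Answer: WP = (((z || p) && (q ==> (!z))) ==> (q ==> (!z))) && ((!((z || p) && (q ==> (!z)))) ==> (((p && (z || p)) ==> (q ==> (!z))) && ((!(p && (z || p))) ==> (z || p))))


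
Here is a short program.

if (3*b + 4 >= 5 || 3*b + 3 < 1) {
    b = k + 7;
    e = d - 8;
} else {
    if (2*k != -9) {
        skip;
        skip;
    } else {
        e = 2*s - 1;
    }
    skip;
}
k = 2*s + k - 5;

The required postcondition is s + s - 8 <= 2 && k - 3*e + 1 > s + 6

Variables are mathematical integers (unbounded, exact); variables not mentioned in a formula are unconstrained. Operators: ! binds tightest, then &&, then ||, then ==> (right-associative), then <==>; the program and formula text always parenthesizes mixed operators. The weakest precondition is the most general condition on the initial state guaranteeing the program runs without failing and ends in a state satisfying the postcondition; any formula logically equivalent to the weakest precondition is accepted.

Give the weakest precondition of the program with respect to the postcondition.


Working backward. After the program, the postcondition s + s - 8 <= 2 && k - 3*e + 1 > s + 6 must hold; in canonical form it is 2*s <= 10 && k > 3*e + s + 5.
Before k := 2*s + k - 5: 2*s <= 10 && k + s > 3*e + 10
Then branch requires 2*s <= 10 && k + s > 3*d - 14; else branch requires (2*k != -9 ==> (2*s <= 10 && k + s > 3*e + 10)) && ((!(2*k != -9)) ==> (2*s <= 10 && k > 5*s + 7)).
Before the if: ((3*b >= 1 || 3*b < -2) ==> (2*s <= 10 && k + s > 3*d - 14)) && ((!(3*b >= 1 || 3*b < -2)) ==> ((2*k != -9 ==> (2*s <= 10 && k + s > 3*e + 10)) && ((!(2*k != -9)) ==> (2*s <= 10 && k > 5*s + 7))))
Answer: WP = ((3*b >= 1 || 3*b < -2) ==> (2*s <= 10 && k + s > 3*d - 14)) && ((!(3*b >= 1 || 3*b < -2)) ==> ((2*k != -9 ==> (2*s <= 10 && k + s > 3*e + 10)) && ((!(2*k != -9)) ==> (2*s <= 10 && k > 5*s + 7))))


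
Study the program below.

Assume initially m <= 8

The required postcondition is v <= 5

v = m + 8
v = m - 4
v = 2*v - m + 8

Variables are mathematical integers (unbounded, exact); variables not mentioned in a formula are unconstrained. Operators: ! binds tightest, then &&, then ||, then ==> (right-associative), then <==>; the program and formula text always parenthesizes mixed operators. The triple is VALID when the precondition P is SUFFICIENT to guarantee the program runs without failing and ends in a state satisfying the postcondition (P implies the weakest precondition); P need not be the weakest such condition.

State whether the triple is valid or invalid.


Working backward. After the program, v <= 5 must hold.
Before v := 2*v - m + 8: 2*v <= m - 3
Before v := m - 4: m <= 5
Before v := m + 8: m <= 5
The weakest precondition is m <= 5.
Check whether m <= 8 implies it.
Countermodel: at the initial state m = 6, the precondition holds but the weakest precondition fails.
Answer: invalid


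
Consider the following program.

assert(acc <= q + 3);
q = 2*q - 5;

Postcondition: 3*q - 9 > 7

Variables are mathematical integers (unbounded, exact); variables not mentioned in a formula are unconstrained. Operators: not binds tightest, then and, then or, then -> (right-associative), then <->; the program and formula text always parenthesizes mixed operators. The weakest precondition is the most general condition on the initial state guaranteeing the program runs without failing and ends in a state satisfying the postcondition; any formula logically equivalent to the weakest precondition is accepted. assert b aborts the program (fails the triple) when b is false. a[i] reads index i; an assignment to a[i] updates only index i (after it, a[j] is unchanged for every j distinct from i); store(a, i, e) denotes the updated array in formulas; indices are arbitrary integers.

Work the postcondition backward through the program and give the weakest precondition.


Working backward. After the program, the postcondition 3*q - 9 > 7 must hold; in canonical form it is 3*q > 16.
Before q := 2*q - 5: 6*q > 31
Before assert acc <= q + 3: acc <= q + 3 and 6*q > 31
Answer: WP = acc <= q + 3 and 6*q > 31


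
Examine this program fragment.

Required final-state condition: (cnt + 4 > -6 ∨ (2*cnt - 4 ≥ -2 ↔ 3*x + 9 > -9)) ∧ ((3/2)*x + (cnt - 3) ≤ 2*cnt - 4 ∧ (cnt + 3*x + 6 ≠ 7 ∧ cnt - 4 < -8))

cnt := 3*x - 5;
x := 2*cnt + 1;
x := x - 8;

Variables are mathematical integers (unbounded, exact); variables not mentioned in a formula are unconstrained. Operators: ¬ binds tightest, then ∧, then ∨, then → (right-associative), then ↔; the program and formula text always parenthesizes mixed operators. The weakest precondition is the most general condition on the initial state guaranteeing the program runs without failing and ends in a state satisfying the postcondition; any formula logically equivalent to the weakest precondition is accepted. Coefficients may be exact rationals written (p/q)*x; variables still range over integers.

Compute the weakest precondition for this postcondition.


Working backward. After the program, the postcondition (cnt + 4 > -6 ∨ (2*cnt - 4 ≥ -2 ↔ 3*x + 9 > -9)) ∧ ((3/2)*x + (cnt - 3) ≤ 2*cnt - 4 ∧ (cnt + 3*x + 6 ≠ 7 ∧ cnt - 4 < -8)) must hold; in canonical form it is (cnt > -10 ∨ (2*cnt ≥ 2 ↔ 3*x > -18)) ∧ (3/2)*x ≤ cnt - 1 ∧ cnt + 3*x ≠ 1 ∧ cnt < -4.
Before x := x - 8: (cnt > -10 ∨ (2*cnt ≥ 2 ↔ 3*x > 6)) ∧ (3/2)*x ≤ cnt + 11 ∧ cnt + 3*x ≠ 25 ∧ cnt < -4
Before x := 2*cnt + 1: (cnt > -10 ∨ (2*cnt ≥ 2 ↔ 6*cnt > 3)) ∧ 2*cnt ≤ 19/2 ∧ 7*cnt ≠ 22 ∧ cnt < -4
Before cnt := 3*x - 5: (3*x > -5 ∨ (6*x ≥ 12 ↔ 18*x > 33)) ∧ 6*x ≤ 39/2 ∧ 21*x ≠ 57 ∧ 3*x < 1
Answer: WP = (3*x > -5 ∨ (6*x ≥ 12 ↔ 18*x > 33)) ∧ 6*x ≤ 39/2 ∧ 21*x ≠ 57 ∧ 3*x < 1


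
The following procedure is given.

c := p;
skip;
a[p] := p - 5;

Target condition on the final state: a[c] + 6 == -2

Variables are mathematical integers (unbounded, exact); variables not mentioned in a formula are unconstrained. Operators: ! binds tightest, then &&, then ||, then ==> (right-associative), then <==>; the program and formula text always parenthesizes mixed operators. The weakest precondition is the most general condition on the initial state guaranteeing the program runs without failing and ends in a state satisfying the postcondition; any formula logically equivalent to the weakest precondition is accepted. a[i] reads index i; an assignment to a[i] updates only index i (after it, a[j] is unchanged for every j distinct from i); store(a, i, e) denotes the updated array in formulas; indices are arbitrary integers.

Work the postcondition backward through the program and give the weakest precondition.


Working backward. After the program, the postcondition a[c] + 6 == -2 must hold; in canonical form it is a[c] == -8.
Before a[p] := p - 5: store(a, p, p - 5)[c] == -8
Before skip: store(a, p, p - 5)[c] == -8
Before c := p: store(a, p, p - 5)[p] == -8
Answer: WP = store(a, p, p - 5)[p] == -8


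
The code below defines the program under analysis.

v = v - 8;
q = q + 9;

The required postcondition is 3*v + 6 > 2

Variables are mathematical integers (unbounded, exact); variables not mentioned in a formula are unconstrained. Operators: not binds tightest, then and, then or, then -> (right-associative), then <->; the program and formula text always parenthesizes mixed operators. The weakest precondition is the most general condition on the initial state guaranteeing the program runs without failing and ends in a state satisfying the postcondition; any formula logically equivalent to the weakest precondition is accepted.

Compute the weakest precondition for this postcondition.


Working backward. After the program, the postcondition 3*v + 6 > 2 must hold; in canonical form it is 3*v > -4.
Before q := q + 9: 3*v > -4
Before v := v - 8: 3*v > 20
Answer: WP = 3*v > 20


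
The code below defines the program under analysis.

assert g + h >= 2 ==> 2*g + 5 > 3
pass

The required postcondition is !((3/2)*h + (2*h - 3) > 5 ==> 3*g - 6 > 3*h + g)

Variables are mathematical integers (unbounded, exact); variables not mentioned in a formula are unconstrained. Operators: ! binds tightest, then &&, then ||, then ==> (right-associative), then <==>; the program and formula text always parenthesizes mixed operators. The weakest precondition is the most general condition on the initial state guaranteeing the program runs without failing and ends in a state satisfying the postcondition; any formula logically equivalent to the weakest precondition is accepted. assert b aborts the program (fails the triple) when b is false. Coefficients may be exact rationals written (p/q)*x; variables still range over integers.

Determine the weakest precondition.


Working backward. After the program, the postcondition !((3/2)*h + (2*h - 3) > 5 ==> 3*g - 6 > 3*h + g) must hold; in canonical form it is !((7/2)*h > 8 ==> 2*g > 3*h + 6).
Before skip: !((7/2)*h > 8 ==> 2*g > 3*h + 6)
Before assert g + h >= 2 ==> 2*g + 5 > 3: (g + h >= 2 ==> 2*g > -2) && (!((7/2)*h > 8 ==> 2*g > 3*h + 6))
Answer: WP = (g + h >= 2 ==> 2*g > -2) && (!((7/2)*h > 8 ==> 2*g > 3*h + 6))


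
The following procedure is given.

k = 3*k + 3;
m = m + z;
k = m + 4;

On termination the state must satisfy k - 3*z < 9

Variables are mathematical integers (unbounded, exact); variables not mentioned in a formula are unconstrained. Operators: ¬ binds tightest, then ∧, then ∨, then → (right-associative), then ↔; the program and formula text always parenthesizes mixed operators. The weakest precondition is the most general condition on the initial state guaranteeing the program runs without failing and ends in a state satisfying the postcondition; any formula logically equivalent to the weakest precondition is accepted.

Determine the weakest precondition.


Working backward. After the program, the postcondition k - 3*z < 9 must hold; in canonical form it is k < 3*z + 9.
Before k := m + 4: m < 3*z + 5
Before m := m + z: m < 2*z + 5
Before k := 3*k + 3: m < 2*z + 5
Answer: WP = m < 2*z + 5


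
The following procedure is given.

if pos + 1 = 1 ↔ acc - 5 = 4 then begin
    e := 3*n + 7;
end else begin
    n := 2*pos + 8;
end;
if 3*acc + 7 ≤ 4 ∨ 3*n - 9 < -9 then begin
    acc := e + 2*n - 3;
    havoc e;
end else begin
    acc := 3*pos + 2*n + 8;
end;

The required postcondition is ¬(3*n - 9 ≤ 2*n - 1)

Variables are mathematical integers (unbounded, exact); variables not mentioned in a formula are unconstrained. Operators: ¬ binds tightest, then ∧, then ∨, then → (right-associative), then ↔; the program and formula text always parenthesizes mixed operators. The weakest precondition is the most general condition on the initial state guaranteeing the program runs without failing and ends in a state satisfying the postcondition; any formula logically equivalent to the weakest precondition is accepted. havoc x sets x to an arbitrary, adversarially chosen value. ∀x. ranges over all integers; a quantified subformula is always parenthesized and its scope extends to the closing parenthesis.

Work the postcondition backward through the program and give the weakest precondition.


Working backward. After the program, the postcondition ¬(3*n - 9 ≤ 2*n - 1) must hold; in canonical form it is ¬(n ≤ 8).
Then branch requires ¬(n ≤ 8); else branch requires ¬(n ≤ 8).
Before the if: ((3*acc ≤ -3 ∨ 3*n < 0) → (¬(n ≤ 8))) ∧ ((¬(3*acc ≤ -3 ∨ 3*n < 0)) → (¬(n ≤ 8)))
Then branch requires ((3*acc ≤ -3 ∨ 3*n < 0) → (¬(n ≤ 8))) ∧ ((¬(3*acc ≤ -3 ∨ 3*n < 0)) → (¬(n ≤ 8))); else branch requires ((3*acc ≤ -3 ∨ 6*pos < -24) → (¬(2*pos ≤ 0))) ∧ ((¬(3*acc ≤ -3 ∨ 6*pos < -24)) → (¬(2*pos ≤ 0))).
Before the if: ((pos = 0 ↔ acc = 9) → (((3*acc ≤ -3 ∨ 3*n < 0) → (¬(n ≤ 8))) ∧ ((¬(3*acc ≤ -3 ∨ 3*n < 0)) → (¬(n ≤ 8))))) ∧ ((¬(pos = 0 ↔ acc = 9)) → (((3*acc ≤ -3 ∨ 6*pos < -24) → (¬(2*pos ≤ 0))) ∧ ((¬(3*acc ≤ -3 ∨ 6*pos < -24)) → (¬(2*pos ≤ 0)))))
Answer: WP = ((pos = 0 ↔ acc = 9) → (((3*acc ≤ -3 ∨ 3*n < 0) → (¬(n ≤ 8))) ∧ ((¬(3*acc ≤ -3 ∨ 3*n < 0)) → (¬(n ≤ 8))))) ∧ ((¬(pos = 0 ↔ acc = 9)) → (((3*acc ≤ -3 ∨ 6*pos < -24) → (¬(2*pos ≤ 0))) ∧ ((¬(3*acc ≤ -3 ∨ 6*pos < -24)) → (¬(2*pos ≤ 0)))))


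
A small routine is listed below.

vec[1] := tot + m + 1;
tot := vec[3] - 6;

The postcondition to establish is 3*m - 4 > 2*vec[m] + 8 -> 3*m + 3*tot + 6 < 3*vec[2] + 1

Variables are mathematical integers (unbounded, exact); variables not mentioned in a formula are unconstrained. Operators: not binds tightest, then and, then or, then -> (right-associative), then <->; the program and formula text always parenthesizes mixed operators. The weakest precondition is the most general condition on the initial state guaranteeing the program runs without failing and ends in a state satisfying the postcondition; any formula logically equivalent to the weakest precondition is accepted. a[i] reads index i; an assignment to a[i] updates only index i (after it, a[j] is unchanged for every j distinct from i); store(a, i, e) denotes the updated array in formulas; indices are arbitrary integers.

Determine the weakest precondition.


Working backward. After the program, the postcondition 3*m - 4 > 2*vec[m] + 8 -> 3*m + 3*tot + 6 < 3*vec[2] + 1 must hold; in canonical form it is 3*m > 2*vec[m] + 12 -> 3*m + 3*tot < 3*vec[2] - 5.
Before tot := vec[3] - 6: 3*m > 2*vec[m] + 12 -> 3*vec[3] + 3*m < 3*vec[2] + 13
Before vec[1] := tot + m + 1: 3*m > 2*store(vec, 1, m + tot + 1)[m] + 12 -> 3*vec[3] + 3*m < 3*vec[2] + 13
Answer: WP = 3*m > 2*store(vec, 1, m + tot + 1)[m] + 12 -> 3*vec[3] + 3*m < 3*vec[2] + 13


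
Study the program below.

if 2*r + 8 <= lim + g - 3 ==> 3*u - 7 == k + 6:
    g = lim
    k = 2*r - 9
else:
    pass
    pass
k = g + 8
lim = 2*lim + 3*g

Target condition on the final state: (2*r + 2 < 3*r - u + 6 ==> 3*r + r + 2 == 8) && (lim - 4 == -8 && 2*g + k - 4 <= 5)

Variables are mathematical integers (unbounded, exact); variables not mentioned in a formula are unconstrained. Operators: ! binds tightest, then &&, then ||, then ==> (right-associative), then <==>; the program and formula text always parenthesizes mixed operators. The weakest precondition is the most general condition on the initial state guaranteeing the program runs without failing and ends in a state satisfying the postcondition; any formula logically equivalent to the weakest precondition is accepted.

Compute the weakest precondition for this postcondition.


Working backward. After the program, the postcondition (2*r + 2 < 3*r - u + 6 ==> 3*r + r + 2 == 8) && (lim - 4 == -8 && 2*g + k - 4 <= 5) must hold; in canonical form it is (u < r + 4 ==> 4*r == 6) && lim == -4 && 2*g + k <= 9.
Before lim := 2*lim + 3*g: (u < r + 4 ==> 4*r == 6) && 3*g + 2*lim == -4 && 2*g + k <= 9
Before k := g + 8: (u < r + 4 ==> 4*r == 6) && 3*g + 2*lim == -4 && 3*g <= 1
Then branch requires (u < r + 4 ==> 4*r == 6) && 5*lim == -4 && 3*lim <= 1; else branch requires (u < r + 4 ==> 4*r == 6) && 3*g + 2*lim == -4 && 3*g <= 1.
Before the if: ((2*r <= g + lim - 11 ==> 3*u == k + 13) ==> ((u < r + 4 ==> 4*r == 6) && 5*lim == -4 && 3*lim <= 1)) && ((!(2*r <= g + lim - 11 ==> 3*u == k + 13)) ==> ((u < r + 4 ==> 4*r == 6) && 3*g + 2*lim == -4 && 3*g <= 1))
Answer: WP = ((2*r <= g + lim - 11 ==> 3*u == k + 13) ==> ((u < r + 4 ==> 4*r == 6) && 5*lim == -4 && 3*lim <= 1)) && ((!(2*r <= g + lim - 11 ==> 3*u == k + 13)) ==> ((u < r + 4 ==> 4*r == 6) && 3*g + 2*lim == -4 && 3*g <= 1))
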